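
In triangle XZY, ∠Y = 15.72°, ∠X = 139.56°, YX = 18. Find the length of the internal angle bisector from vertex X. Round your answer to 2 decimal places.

The third angle is ∠Z = 180° − ∠Y − ∠X = 24.72°.
Law of sines: ZY = YX·sin X/sin Z ≈ 27.92.
Law of sines: XZ = YX·sin Y/sin Z ≈ 11.662.
The bisector from X has length 2·YX·XZ·cos(∠X/2)/(YX+XZ) ≈ 4.8919.

4.89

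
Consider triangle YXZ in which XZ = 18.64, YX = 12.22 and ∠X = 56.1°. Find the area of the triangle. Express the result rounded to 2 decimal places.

Area = ½·YX·XZ·sin X ≈ 94.53.

94.53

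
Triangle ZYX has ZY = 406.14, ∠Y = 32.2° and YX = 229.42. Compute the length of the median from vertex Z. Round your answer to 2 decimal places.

By the law of cosines, XZ² = ZY² + YX² − 2·ZY·YX·cos Y = 59892, so XZ ≈ 244.73.
Median from Z: ½√(2·XZ² + 2·ZY² − YX²) ≈ 315.06.

m_Z ≈ 315.06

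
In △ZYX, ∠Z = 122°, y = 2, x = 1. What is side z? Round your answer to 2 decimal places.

2.67

By the law of cosines, z² = y² + x² − 2·y·x·cos Z = 7.1197, so z ≈ 2.6683.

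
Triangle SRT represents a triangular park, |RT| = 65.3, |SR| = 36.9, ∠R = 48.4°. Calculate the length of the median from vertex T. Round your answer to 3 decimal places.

By the law of cosines, |TS|² = |SR|² + |RT|² − 2·|SR|·|RT|·cos R = 2426.1, so |TS| ≈ 49.256.
Median from T: ½√(2·|RT|² + 2·|TS|² − |SR|²) ≈ 54.815.

m_T ≈ 54.815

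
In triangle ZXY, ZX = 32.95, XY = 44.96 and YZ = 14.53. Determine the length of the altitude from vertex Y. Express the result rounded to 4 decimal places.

9.4989

Semiperimeter s = (44.96 + 14.53 + 32.95)/2 = 46.22.
Heron's formula: area = √(46.22·1.26·31.69·13.27) ≈ 156.49.
The altitude from Y has length 2·area/ZX ≈ 9.4989.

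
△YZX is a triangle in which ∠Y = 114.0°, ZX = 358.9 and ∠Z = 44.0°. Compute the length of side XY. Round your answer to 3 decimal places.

The third angle is ∠X = 180° − ∠Y − ∠Z = 22.00°.
Law of sines: XY = ZX·sin Z/sin Y ≈ 272.91.

272.907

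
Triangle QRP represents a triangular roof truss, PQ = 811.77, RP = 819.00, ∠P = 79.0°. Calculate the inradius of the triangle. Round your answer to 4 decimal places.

By the law of cosines, QR² = RP² + PQ² − 2·RP·PQ·cos P = 1.076e+06, so QR ≈ 1037.3.
Area = ½·RP·PQ·sin P ≈ 3.2631e+05.
Semiperimeter s = (819+811.77+1037.3)/2 = 1334.
Inradius = area/s = 3.2631e+05/1334 ≈ 244.6.

r ≈ 244.6044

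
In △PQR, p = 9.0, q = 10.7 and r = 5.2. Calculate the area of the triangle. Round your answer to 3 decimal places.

Semiperimeter s = (9 + 10.7 + 5.2)/2 = 12.45.
Heron's formula: area = √(12.45·3.45·1.75·7.25) ≈ 23.344.

area ≈ 23.344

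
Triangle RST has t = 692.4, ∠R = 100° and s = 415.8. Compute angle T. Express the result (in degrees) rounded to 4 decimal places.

∠T ≈ 51.8287°

By the law of cosines, r² = s² + t² − 2·s·t·cos R = 7.5229e+05, so r ≈ 867.35.
Law of cosines again: cos T = (r² + s² − t²)/(2·r·s) ≈ 0.61801, so ∠T ≈ 51.83°.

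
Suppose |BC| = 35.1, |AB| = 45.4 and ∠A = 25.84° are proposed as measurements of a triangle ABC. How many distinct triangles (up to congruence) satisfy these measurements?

|AB|·sin A = 45.4·sin(25.84°) ≈ 19.79.
Since |AB| sin A < |BC| < |AB| (19.79 < 35.1 < 45.4), two triangles exist.

2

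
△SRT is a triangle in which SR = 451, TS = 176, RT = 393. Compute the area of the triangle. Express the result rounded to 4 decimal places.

34290.7716

Semiperimeter s = (393 + 176 + 451)/2 = 510.
Heron's formula: area = √(510·117·334·59) ≈ 34291.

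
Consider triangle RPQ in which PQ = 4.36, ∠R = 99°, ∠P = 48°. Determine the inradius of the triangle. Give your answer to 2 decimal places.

r ≈ 0.78

The third angle is ∠Q = 180° − ∠R − ∠P = 33.00°.
Law of sines: QR = PQ·sin P/sin R ≈ 3.2805.
Law of sines: RP = PQ·sin Q/sin R ≈ 2.4042.
Area = ½·PQ·QR·sin Q ≈ 3.895.
Semiperimeter s = (4.36+3.2805+2.4042)/2 = 5.0224.
Inradius = area/s = 3.895/5.0224 ≈ 0.77553.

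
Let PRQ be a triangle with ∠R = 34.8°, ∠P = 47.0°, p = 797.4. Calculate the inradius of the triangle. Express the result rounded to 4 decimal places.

196.5380

The third angle is ∠Q = 180° − ∠P − ∠R = 98.20°.
Law of sines: r = p·sin R/sin P ≈ 622.25.
Law of sines: q = p·sin Q/sin P ≈ 1079.2.
Area = ½·p·r·sin Q ≈ 2.4556e+05.
Semiperimeter s = (797.4+622.25+1079.2)/2 = 1249.4.
Inradius = area/s = 2.4556e+05/1249.4 ≈ 196.54.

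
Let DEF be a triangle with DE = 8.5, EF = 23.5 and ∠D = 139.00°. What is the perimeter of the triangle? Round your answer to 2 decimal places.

Law of sines: sin F = DE·sin D/EF ≈ 0.23730.
Since EF ≥ DE, only the acute value applies: ∠F ≈ 13.73°.
Then ∠E = 180° − ∠D − ∠F ≈ 27.27°.
Law of sines gives FD = EF·sin E/sin D ≈ 16.414.
Semiperimeter s = (23.5+16.414+8.5)/2 = 24.207.
Perimeter = 23.5 + 16.414 + 8.5 = 48.414.

48.41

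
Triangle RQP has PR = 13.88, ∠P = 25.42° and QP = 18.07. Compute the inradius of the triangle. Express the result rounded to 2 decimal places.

r ≈ 2.69

By the law of cosines, RQ² = QP² + PR² − 2·QP·PR·cos P = 66.12, so RQ ≈ 8.1315.
Area = ½·QP·PR·sin P ≈ 53.83.
Semiperimeter s = (18.07+13.88+8.1315)/2 = 20.041.
Inradius = area/s = 53.83/20.041 ≈ 2.6861.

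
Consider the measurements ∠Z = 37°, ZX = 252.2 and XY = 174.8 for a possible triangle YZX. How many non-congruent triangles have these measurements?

2

ZX·sin Z = 252.2·sin(37°) ≈ 151.8.
Since ZX sin Z < XY < ZX (151.8 < 174.8 < 252.2), two triangles exist.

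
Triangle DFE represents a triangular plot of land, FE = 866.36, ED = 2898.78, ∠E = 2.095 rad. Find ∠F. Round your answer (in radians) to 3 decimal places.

∠F ≈ 0.825 rad

By the law of cosines, DF² = FE² + ED² − 2·FE·ED·cos E = 1.1668e+07, so DF ≈ 3415.8.
Law of cosines again: cos F = (DF² + FE² − ED²)/(2·DF·FE) ≈ 0.67840, so ∠F ≈ 0.825 rad.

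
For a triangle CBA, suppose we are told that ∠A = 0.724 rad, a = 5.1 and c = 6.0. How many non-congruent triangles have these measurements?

2

c·sin A = 6.0·sin(0.724 rad) ≈ 3.974.
Since c sin A < a < c (3.974 < 5.1 < 6.0), two triangles exist.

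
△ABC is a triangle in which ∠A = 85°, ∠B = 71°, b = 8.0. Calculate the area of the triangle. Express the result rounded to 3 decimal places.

The third angle is ∠C = 180° − ∠A − ∠B = 24.00°.
Law of sines: a = b·sin A/sin B ≈ 8.4288.
Law of sines: c = b·sin C/sin B ≈ 3.4414.
Area = ½·b·a·sin C ≈ 13.713.

13.713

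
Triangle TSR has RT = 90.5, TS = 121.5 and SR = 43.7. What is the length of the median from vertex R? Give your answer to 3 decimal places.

Median from R: ½√(2·SR² + 2·RT² − TS²) ≈ 36.87.

m_R ≈ 36.870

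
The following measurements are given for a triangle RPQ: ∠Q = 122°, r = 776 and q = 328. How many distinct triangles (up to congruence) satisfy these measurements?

r·sin Q = 776·sin(122°) ≈ 658.1.
Since ∠Q is not acute, a triangle exists only if q > r; here q ≤ r, so there is no triangle.

0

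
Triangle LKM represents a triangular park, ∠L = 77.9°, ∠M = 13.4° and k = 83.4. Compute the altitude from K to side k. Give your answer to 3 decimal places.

h_K ≈ 18.903

The third angle is ∠K = 180° − ∠M − ∠L = 88.70°.
Law of sines: l = k·sin L/sin K ≈ 81.568.
Law of sines: m = k·sin M/sin K ≈ 19.333.
Area = ½·k·l·sin M ≈ 788.27.
The altitude from K has length 2·area/k ≈ 18.903.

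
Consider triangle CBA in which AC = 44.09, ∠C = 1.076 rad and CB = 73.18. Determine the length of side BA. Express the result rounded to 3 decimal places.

By the law of cosines, BA² = AC² + CB² − 2·AC·CB·cos C = 4235, so BA ≈ 65.077.

65.077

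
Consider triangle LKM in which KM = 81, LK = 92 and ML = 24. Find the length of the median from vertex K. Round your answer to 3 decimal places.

Median from K: ½√(2·LK² + 2·KM² − ML²) ≈ 85.84.

m_K ≈ 85.840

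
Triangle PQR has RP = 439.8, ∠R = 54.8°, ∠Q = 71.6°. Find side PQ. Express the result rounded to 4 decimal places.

The third angle is ∠P = 180° − ∠Q − ∠R = 53.60°.
Law of sines: PQ = RP·sin R/sin Q ≈ 378.74.

378.7432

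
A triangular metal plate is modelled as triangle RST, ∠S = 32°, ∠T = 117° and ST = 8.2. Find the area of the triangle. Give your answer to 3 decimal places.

The third angle is ∠R = 180° − ∠S − ∠T = 31.00°.
Law of sines: TR = ST·sin S/sin R ≈ 8.4369.
Law of sines: RS = ST·sin T/sin R ≈ 14.186.
Area = ½·ST·TR·sin T ≈ 30.821.

30.821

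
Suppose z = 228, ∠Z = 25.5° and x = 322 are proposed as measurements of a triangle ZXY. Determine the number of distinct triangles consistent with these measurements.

x·sin Z = 322·sin(25.5°) ≈ 138.6.
Since x sin Z < z < x (138.6 < 228 < 322), two triangles exist.

2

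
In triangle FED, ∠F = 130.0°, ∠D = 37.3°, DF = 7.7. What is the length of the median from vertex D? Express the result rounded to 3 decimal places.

16.642

The third angle is ∠E = 180° − ∠D − ∠F = 12.70°.
Law of sines: ED = DF·sin F/sin E ≈ 26.83.
Law of sines: FE = DF·sin D/sin E ≈ 21.224.
Median from D: ½√(2·ED² + 2·DF² − FE²) ≈ 16.642.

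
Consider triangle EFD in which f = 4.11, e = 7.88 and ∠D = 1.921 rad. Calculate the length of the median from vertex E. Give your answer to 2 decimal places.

By the law of cosines, d² = e² + f² − 2·e·f·cos D = 101.21, so d ≈ 10.06.
Median from E: ½√(2·f² + 2·d² − e²) ≈ 6.5975.

6.60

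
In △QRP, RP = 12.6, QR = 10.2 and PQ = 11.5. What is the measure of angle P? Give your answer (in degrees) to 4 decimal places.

∠P ≈ 49.8216°

By the law of cosines, cos P = (RP² + PQ² − QR²) / (2·RP·PQ) ≈ 0.64517, so ∠P ≈ 49.82°.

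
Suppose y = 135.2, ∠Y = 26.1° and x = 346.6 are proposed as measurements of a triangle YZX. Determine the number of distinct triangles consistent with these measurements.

x·sin Y = 346.6·sin(26.1°) ≈ 152.5.
Since y = 135.2 < 152.5 = x sin Y, no triangle exists.

0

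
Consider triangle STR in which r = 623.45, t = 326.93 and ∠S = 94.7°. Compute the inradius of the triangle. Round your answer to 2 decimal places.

By the law of cosines, s² = t² + r² − 2·t·r·cos S = 5.2898e+05, so s ≈ 727.31.
Area = ½·t·r·sin S ≈ 1.0157e+05.
Semiperimeter p = (727.31+326.93+623.45)/2 = 838.84.
Inradius = area/p = 1.0157e+05/838.84 ≈ 121.08.

121.08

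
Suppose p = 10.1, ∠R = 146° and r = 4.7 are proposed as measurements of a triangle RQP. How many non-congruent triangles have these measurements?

p·sin R = 10.1·sin(146°) ≈ 5.648.
Since ∠R is not acute, a triangle exists only if r > p; here r ≤ p, so there is no triangle.

0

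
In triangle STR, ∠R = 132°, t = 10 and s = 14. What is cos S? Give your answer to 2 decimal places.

By the law of cosines, r² = s² + t² − 2·s·t·cos R = 483.36, so r ≈ 21.985.
Law of cosines again: cos S = (t² + r² − s²)/(2·t·r) ≈ 0.88094, so ∠S ≈ 28.24°.

0.88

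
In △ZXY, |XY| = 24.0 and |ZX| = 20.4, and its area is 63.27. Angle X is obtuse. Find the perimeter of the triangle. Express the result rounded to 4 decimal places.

From area = ½·|ZX|·|XY|·sin X, we get sin X = 2·area/(|ZX|·|XY|) ≈ 0.25846.
Taking the obtuse solution, ∠X ≈ 165.02°.
Law of cosines then gives |YZ| ≈ 44.024.
Perimeter = 24 + 44.024 + 20.4 = 88.424.

perimeter ≈ 88.4237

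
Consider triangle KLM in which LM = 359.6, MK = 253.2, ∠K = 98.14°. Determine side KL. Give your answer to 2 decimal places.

222.00

Law of sines: sin L = MK·sin K/LM ≈ 0.69702.
Since LM ≥ MK, only the acute value applies: ∠L ≈ 44.19°.
Then ∠M = 180° − ∠K − ∠L ≈ 37.67°.
Law of sines gives KL = LM·sin M/sin K ≈ 222.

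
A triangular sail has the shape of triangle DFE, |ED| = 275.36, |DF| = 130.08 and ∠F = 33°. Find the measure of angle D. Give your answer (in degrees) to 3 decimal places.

∠D ≈ 132.091°

Law of sines: sin E = |DF|·sin F/|ED| ≈ 0.25729.
Since |ED| ≥ |DF|, only the acute value applies: ∠E ≈ 14.91°.
Then ∠D = 180° − ∠F − ∠E ≈ 132.09°.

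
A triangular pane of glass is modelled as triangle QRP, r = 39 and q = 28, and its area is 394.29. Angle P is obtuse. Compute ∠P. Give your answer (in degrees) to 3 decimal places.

∠P ≈ 133.768°

From area = ½·q·r·sin P, we get sin P = 2·area/(q·r) ≈ 0.72214.
Taking the obtuse solution, ∠P ≈ 133.77°.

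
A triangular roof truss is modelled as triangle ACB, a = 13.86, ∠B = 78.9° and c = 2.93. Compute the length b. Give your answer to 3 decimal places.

13.603

By the law of cosines, b² = a² + c² − 2·a·c·cos B = 185.05, so b ≈ 13.603.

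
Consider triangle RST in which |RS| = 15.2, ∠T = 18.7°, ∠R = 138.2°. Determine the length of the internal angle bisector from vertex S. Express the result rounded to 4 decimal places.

20.1108

The third angle is ∠S = 180° − ∠T − ∠R = 23.10°.
Law of sines: |ST| = |RS|·sin R/sin T ≈ 31.6.
Law of sines: |TR| = |RS|·sin S/sin T ≈ 18.6.
The bisector from S has length 2·|RS|·|ST|·cos(∠S/2)/(|RS|+|ST|) ≈ 20.111.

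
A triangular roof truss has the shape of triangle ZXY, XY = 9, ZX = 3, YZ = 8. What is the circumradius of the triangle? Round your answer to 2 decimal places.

By the law of cosines, cos Z = (YZ² + ZX² − XY²) / (2·YZ·ZX) ≈ -0.16667, so ∠Z ≈ 99.59°.
Circumradius = XY/(2 sin Z) ≈ 4.5638.

R ≈ 4.56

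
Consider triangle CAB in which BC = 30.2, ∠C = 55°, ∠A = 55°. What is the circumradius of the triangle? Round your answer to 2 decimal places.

The third angle is ∠B = 180° − ∠C − ∠A = 70.00°.
Law of sines: AB = BC·sin C/sin A ≈ 30.2.
Law of sines: CA = BC·sin B/sin A ≈ 34.644.
Circumradius = BC/(2 sin A) ≈ 18.434.

18.43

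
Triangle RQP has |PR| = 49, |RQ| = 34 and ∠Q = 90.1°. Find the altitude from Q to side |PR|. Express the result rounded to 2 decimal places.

h_Q ≈ 24.44

Law of sines: sin P = |RQ|·sin Q/|PR| ≈ 0.69388.
Since |PR| ≥ |RQ|, only the acute value applies: ∠P ≈ 43.94°.
Then ∠R = 180° − ∠Q − ∠P ≈ 45.96°.
Law of sines gives |QP| = |PR|·sin R/sin Q ≈ 35.225.
Area = ½·|PR|·|RQ|·sin R ≈ 598.83.
The altitude from Q has length 2·area/|PR| ≈ 24.442.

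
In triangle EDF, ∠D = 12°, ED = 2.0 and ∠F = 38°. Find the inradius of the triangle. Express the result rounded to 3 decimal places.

r ≈ 0.200

The third angle is ∠E = 180° − ∠D − ∠F = 130.00°.
Law of sines: DF = ED·sin E/sin F ≈ 2.4885.
Law of sines: FE = ED·sin D/sin F ≈ 0.67541.
Area = ½·ED·DF·sin D ≈ 0.51739.
Semiperimeter s = (2.4885+0.67541+2)/2 = 2.582.
Inradius = area/s = 0.51739/2.582 ≈ 0.20039.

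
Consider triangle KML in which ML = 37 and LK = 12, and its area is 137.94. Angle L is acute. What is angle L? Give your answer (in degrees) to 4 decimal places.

From area = ½·ML·LK·sin L, we get sin L = 2·area/(ML·LK) ≈ 0.62135.
Taking the acute solution, ∠L ≈ 38.41°.

∠L ≈ 38.4149°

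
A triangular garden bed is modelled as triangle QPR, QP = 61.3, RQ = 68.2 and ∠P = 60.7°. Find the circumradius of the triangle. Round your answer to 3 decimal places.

Law of sines: sin R = QP·sin P/RQ ≈ 0.78384.
Since RQ ≥ QP, only the acute value applies: ∠R ≈ 51.61°.
Then ∠Q = 180° − ∠P − ∠R ≈ 67.69°.
Law of sines gives PR = RQ·sin Q/sin P ≈ 72.349.
Circumradius = RQ/(2 sin P) ≈ 39.102.

39.102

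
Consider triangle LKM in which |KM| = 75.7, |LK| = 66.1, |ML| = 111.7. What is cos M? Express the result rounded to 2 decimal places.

cos M ≈ 0.82

By the law of cosines, cos M = (|KM|² + |ML|² − |LK|²) / (2·|KM|·|ML|) ≈ 0.81828, so ∠M ≈ 35.09°.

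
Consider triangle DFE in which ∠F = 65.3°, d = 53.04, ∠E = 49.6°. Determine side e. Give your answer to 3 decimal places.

The third angle is ∠D = 180° − ∠F − ∠E = 65.10°.
Law of sines: e = d·sin E/sin D ≈ 44.531.

44.531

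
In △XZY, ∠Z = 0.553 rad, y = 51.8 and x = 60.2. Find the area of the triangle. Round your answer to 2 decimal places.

area ≈ 818.95

Area = ½·y·x·sin Z ≈ 818.95.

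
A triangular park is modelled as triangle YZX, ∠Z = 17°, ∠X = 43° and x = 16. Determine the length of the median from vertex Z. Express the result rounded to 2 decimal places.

m_Z ≈ 17.96

The third angle is ∠Y = 180° − ∠Z − ∠X = 120.00°.
Law of sines: y = x·sin Y/sin X ≈ 20.317.
Law of sines: z = x·sin Z/sin X ≈ 6.8592.
Median from Z: ½√(2·x² + 2·y² − z²) ≈ 17.962.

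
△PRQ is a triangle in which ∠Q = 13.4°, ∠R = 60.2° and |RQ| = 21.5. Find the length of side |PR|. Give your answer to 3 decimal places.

The third angle is ∠P = 180° − ∠R − ∠Q = 106.40°.
Law of sines: |PR| = |RQ|·sin Q/sin P ≈ 5.1939.

5.194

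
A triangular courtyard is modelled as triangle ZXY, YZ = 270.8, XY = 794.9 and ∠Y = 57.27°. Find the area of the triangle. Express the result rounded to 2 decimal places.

Area = ½·XY·YZ·sin Y ≈ 90541.

90540.89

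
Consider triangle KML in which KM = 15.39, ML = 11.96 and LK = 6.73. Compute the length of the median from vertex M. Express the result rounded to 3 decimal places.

m_M ≈ 13.365

Median from M: ½√(2·KM² + 2·ML² − LK²) ≈ 13.365.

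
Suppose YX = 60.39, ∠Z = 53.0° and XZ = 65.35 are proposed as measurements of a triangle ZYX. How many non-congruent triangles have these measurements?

2

XZ·sin Z = 65.35·sin(53.0°) ≈ 52.19.
Since XZ sin Z < YX < XZ (52.19 < 60.39 < 65.35), two triangles exist.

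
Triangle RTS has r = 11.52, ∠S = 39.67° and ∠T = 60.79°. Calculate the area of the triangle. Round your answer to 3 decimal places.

37.597

The third angle is ∠R = 180° − ∠T − ∠S = 79.54°.
Law of sines: t = r·sin T/sin R ≈ 10.225.
Law of sines: s = r·sin S/sin R ≈ 7.4782.
Area = ½·r·t·sin S ≈ 37.597.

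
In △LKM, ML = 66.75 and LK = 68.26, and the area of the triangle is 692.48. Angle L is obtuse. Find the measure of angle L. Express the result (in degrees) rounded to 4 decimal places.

162.3043

From area = ½·ML·LK·sin L, we get sin L = 2·area/(ML·LK) ≈ 0.30396.
Taking the obtuse solution, ∠L ≈ 162.30°.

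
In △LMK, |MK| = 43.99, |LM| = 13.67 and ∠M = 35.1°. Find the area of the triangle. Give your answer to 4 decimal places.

Area = ½·|LM|·|MK|·sin M ≈ 172.89.

area ≈ 172.8878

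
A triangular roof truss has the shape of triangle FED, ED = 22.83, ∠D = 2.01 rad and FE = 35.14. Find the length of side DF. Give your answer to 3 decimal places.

Law of sines: sin F = ED·sin D/FE ≈ 0.58803.
Since FE ≥ ED, only the acute value applies: ∠F ≈ 0.629 rad.
Then ∠E = π − ∠D − ∠F ≈ 0.503 rad.
Law of sines gives DF = FE·sin E/sin D ≈ 18.715.

18.715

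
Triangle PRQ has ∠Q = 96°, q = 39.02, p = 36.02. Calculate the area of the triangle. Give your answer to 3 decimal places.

Law of sines: sin P = p·sin Q/q ≈ 0.91806.
Since q ≥ p, only the acute value applies: ∠P ≈ 66.64°.
Then ∠R = 180° − ∠Q − ∠P ≈ 17.36°.
Law of sines gives r = q·sin R/sin Q ≈ 11.704.
Area = ½·q·p·sin R ≈ 209.64.

209.636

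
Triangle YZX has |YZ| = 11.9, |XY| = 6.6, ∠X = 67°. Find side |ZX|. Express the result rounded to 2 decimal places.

12.81

Law of sines: sin Z = |XY|·sin X/|YZ| ≈ 0.51053.
Since |YZ| ≥ |XY|, only the acute value applies: ∠Z ≈ 30.70°.
Then ∠Y = 180° − ∠X − ∠Z ≈ 82.30°.
Law of sines gives |ZX| = |YZ|·sin Y/sin X ≈ 12.811.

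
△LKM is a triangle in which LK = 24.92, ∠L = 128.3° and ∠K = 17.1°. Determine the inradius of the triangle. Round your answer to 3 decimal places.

The third angle is ∠M = 180° − ∠L − ∠K = 34.60°.
Law of sines: KM = LK·sin L/sin M ≈ 34.44.
Law of sines: ML = LK·sin K/sin M ≈ 12.904.
Area = ½·LK·KM·sin K ≈ 126.18.
Semiperimeter s = (34.44+12.904+24.92)/2 = 36.132.
Inradius = area/s = 126.18/36.132 ≈ 3.4922.

3.492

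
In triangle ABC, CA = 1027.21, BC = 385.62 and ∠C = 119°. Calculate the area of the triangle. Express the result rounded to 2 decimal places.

173224.00

Area = ½·BC·CA·sin C ≈ 1.7322e+05.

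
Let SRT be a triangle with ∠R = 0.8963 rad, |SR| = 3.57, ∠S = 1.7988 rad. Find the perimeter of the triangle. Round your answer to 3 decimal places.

The third angle is ∠T = π − ∠S − ∠R = 0.4465 rad.
Law of sines: |RT| = |SR|·sin S/sin T ≈ 8.0537.
Law of sines: |TS| = |SR|·sin R/sin T ≈ 6.4572.
Semiperimeter s = (8.0537+6.4572+3.57)/2 = 9.0404.
Perimeter = 8.0537 + 6.4572 + 3.57 = 18.081.

18.081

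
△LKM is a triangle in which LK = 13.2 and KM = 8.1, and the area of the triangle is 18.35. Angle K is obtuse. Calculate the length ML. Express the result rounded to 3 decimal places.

20.993

From area = ½·LK·KM·sin K, we get sin K = 2·area/(LK·KM) ≈ 0.34325.
Taking the obtuse solution, ∠K ≈ 159.93°.
Law of cosines then gives ML ≈ 20.993.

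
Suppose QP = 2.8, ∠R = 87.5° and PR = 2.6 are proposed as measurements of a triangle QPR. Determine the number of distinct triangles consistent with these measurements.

PR·sin R = 2.6·sin(87.5°) ≈ 2.598.
Since QP ≥ PR, exactly one triangle exists.

1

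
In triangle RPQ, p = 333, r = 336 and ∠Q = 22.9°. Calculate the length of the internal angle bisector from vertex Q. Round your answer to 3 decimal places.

By the law of cosines, q² = r² + p² − 2·r·p·cos Q = 17646, so q ≈ 132.84.
The bisector from Q has length 2·r·p·cos(∠Q/2)/(r+p) ≈ 327.84.

327.836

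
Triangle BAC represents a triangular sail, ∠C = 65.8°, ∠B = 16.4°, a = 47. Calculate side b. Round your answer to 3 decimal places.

13.394

The third angle is ∠A = 180° − ∠C − ∠B = 97.80°.
Law of sines: b = a·sin B/sin A ≈ 13.394.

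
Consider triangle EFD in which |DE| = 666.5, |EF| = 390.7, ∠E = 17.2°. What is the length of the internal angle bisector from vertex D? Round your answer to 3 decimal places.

t_D ≈ 420.490

By the law of cosines, |FD|² = |DE|² + |EF|² − 2·|DE|·|EF|·cos E = 99357, so |FD| ≈ 315.21.
Law of cosines again: cos D = (|FD|² + |DE|² − |EF|²)/(2·|FD|·|DE|) ≈ 0.93041, so ∠D ≈ 21.50°.
The bisector from D has length 2·|FD|·|DE|·cos(∠D/2)/(|FD|+|DE|) ≈ 420.49.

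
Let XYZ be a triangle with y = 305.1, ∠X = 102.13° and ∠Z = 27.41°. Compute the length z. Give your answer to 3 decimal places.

182.129

The third angle is ∠Y = 180° − ∠Z − ∠X = 50.46°.
Law of sines: z = y·sin Z/sin Y ≈ 182.13.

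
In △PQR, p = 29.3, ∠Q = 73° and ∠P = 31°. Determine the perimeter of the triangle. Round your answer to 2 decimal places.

The third angle is ∠R = 180° − ∠P − ∠Q = 76.00°.
Law of sines: q = p·sin Q/sin P ≈ 54.403.
Law of sines: r = p·sin R/sin P ≈ 55.199.
Semiperimeter s = (29.3+54.403+55.199)/2 = 69.451.
Perimeter = 29.3 + 54.403 + 55.199 = 138.9.

perimeter ≈ 138.90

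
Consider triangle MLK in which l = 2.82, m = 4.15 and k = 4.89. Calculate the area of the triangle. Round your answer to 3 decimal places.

area ≈ 5.843

Semiperimeter s = (4.15 + 2.82 + 4.89)/2 = 5.93.
Heron's formula: area = √(5.93·1.78·3.11·1.04) ≈ 5.843.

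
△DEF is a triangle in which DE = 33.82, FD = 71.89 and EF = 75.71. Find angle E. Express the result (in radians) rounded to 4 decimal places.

By the law of cosines, cos E = (DE² + EF² − FD²) / (2·DE·EF) ≈ 0.33345, so ∠E ≈ 1.2308 rad.

1.2308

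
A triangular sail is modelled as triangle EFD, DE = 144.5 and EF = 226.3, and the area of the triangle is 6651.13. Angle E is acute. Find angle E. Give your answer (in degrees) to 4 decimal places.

∠E ≈ 24.0035°

From area = ½·DE·EF·sin E, we get sin E = 2·area/(DE·EF) ≈ 0.40679.
Taking the acute solution, ∠E ≈ 24.00°.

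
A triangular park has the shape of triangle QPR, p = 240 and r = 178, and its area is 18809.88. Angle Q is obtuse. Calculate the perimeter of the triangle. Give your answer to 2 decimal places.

perimeter ≈ 778.23

From area = ½·p·r·sin Q, we get sin Q = 2·area/(p·r) ≈ 0.88061.
Taking the obtuse solution, ∠Q ≈ 118.28°.
Law of cosines then gives q ≈ 360.23.
Perimeter = 360.23 + 240 + 178 = 778.23.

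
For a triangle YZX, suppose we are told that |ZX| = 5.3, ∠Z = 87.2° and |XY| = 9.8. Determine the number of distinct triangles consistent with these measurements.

1

|ZX|·sin Z = 5.3·sin(87.2°) ≈ 5.294.
Since |XY| ≥ |ZX|, exactly one triangle exists.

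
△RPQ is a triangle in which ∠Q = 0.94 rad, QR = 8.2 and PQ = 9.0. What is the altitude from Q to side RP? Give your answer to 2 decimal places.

By the law of cosines, RP² = PQ² + QR² − 2·PQ·QR·cos Q = 61.187, so RP ≈ 7.8222.
Area = ½·PQ·QR·sin Q ≈ 29.799.
The altitude from Q has length 2·area/RP ≈ 7.619.

h_Q ≈ 7.62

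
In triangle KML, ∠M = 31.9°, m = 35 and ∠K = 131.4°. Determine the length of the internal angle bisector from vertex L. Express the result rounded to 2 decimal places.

The third angle is ∠L = 180° − ∠K − ∠M = 16.70°.
Law of sines: k = m·sin K/sin M ≈ 49.682.
Law of sines: l = m·sin L/sin M ≈ 19.033.
The bisector from L has length 2·k·m·cos(∠L/2)/(k+m) ≈ 40.633.

t_L ≈ 40.63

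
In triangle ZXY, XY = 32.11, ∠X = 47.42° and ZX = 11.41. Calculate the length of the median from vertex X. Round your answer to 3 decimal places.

m_X ≈ 20.353

By the law of cosines, YZ² = ZX² + XY² − 2·ZX·XY·cos X = 665.45, so YZ ≈ 25.796.
Median from X: ½√(2·ZX² + 2·XY² − YZ²) ≈ 20.353.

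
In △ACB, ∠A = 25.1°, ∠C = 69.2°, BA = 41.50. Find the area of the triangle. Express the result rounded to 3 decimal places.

The third angle is ∠B = 180° − ∠A − ∠C = 85.70°.
Law of sines: CB = BA·sin A/sin C ≈ 18.832.
Law of sines: AC = BA·sin B/sin C ≈ 44.268.
Area = ½·BA·CB·sin B ≈ 389.66.

389.656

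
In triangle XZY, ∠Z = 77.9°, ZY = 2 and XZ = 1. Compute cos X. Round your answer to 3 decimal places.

0.285

By the law of cosines, YX² = XZ² + ZY² − 2·XZ·ZY·cos Z = 4.1615, so YX ≈ 2.04.
Law of cosines again: cos X = (YX² + XZ² − ZY²)/(2·YX·XZ) ≈ 0.28469, so ∠X ≈ 73.46°.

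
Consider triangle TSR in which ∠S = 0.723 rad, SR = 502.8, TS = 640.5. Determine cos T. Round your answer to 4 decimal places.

By the law of cosines, RT² = TS² + SR² − 2·TS·SR·cos S = 1.801e+05, so RT ≈ 424.38.
Law of cosines again: cos T = (RT² + TS² − SR²)/(2·RT·TS) ≈ 0.62088, so ∠T ≈ 0.901 rad.

cos T ≈ 0.6209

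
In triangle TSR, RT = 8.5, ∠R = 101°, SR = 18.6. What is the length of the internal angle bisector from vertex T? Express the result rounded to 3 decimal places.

t_T ≈ 10.781

By the law of cosines, TS² = SR² + RT² − 2·SR·RT·cos R = 478.54, so TS ≈ 21.876.
Law of cosines again: cos T = (RT² + TS² − SR²)/(2·RT·TS) ≈ 0.55080, so ∠T ≈ 56.58°.
The bisector from T has length 2·RT·TS·cos(∠T/2)/(RT+TS) ≈ 10.781.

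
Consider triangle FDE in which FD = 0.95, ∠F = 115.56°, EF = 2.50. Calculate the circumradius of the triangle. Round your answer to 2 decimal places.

By the law of cosines, DE² = EF² + FD² − 2·EF·FD·cos F = 9.2019, so DE ≈ 3.0335.
Area = ½·EF·FD·sin F ≈ 1.0713.
Circumradius = DE/(2 sin F) ≈ 1.6813.

1.68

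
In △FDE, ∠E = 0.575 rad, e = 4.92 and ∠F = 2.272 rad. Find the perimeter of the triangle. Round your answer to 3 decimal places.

The third angle is ∠D = π − ∠E − ∠F = 0.295 rad.
Law of sines: f = e·sin F/sin E ≈ 6.9124.
Law of sines: d = e·sin D/sin E ≈ 2.6268.
Semiperimeter s = (6.9124+2.6268+4.92)/2 = 7.2296.
Perimeter = 6.9124 + 2.6268 + 4.92 = 14.459.

perimeter ≈ 14.459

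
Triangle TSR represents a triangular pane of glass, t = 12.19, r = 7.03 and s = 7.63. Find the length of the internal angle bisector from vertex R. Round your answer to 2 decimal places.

t_R ≈ 9.02

By the law of cosines, cos R = (t² + s² − r²) / (2·t·s) ≈ 0.84611, so ∠R ≈ 32.21°.
The bisector from R has length 2·t·s·cos(∠R/2)/(t+s) ≈ 9.0171.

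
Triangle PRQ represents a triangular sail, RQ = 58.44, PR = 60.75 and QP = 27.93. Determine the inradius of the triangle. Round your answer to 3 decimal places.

r ≈ 10.961

Semiperimeter s = (58.44 + 27.93 + 60.75)/2 = 73.56.
Heron's formula: area = √(73.56·15.12·45.63·12.81) ≈ 806.3.
Inradius = area/s = 806.3/73.56 ≈ 10.961.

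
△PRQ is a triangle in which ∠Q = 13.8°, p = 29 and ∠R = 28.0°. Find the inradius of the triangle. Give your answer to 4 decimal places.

2.3627

The third angle is ∠P = 180° − ∠R − ∠Q = 138.20°.
Law of sines: r = p·sin R/sin P ≈ 20.426.
Law of sines: q = p·sin Q/sin P ≈ 10.378.
Area = ½·p·r·sin Q ≈ 70.649.
Semiperimeter s = (29+20.426+10.378)/2 = 29.902.
Inradius = area/s = 70.649/29.902 ≈ 2.3627.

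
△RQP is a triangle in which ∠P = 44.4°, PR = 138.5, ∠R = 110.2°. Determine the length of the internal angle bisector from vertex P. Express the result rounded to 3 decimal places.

The third angle is ∠Q = 180° − ∠P − ∠R = 25.40°.
Law of sines: QP = PR·sin R/sin Q ≈ 303.03.
Law of sines: RQ = PR·sin P/sin Q ≈ 225.92.
The bisector from P has length 2·QP·PR·cos(∠P/2)/(QP+PR) ≈ 176.02.

t_P ≈ 176.018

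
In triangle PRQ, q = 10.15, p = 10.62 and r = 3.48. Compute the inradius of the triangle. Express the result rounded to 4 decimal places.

1.4558

Semiperimeter s = (10.62 + 3.48 + 10.15)/2 = 12.125.
Heron's formula: area = √(12.125·1.505·8.645·1.975) ≈ 17.651.
Inradius = area/s = 17.651/12.125 ≈ 1.4558.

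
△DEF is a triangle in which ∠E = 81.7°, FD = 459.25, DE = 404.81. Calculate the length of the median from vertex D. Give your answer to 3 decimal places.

m_D ≈ 409.097

Law of sines: sin F = DE·sin E/FD ≈ 0.87223.
Since FD ≥ DE, only the acute value applies: ∠F ≈ 60.72°.
Then ∠D = 180° − ∠E − ∠F ≈ 37.58°.
Law of sines gives EF = FD·sin D/sin E ≈ 283.06.
Median from D: ½√(2·FD² + 2·DE² − EF²) ≈ 409.1.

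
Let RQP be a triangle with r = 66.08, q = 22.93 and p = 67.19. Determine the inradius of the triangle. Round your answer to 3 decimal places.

Semiperimeter s = (66.08 + 22.93 + 67.19)/2 = 78.1.
Heron's formula: area = √(78.1·12.02·55.17·10.91) ≈ 751.69.
Inradius = area/s = 751.69/78.1 ≈ 9.6248.

9.625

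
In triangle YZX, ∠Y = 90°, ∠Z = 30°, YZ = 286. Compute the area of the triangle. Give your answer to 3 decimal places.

The third angle is ∠X = 180° − ∠Y − ∠Z = 60.00°.
Law of sines: ZX = YZ·sin Y/sin X ≈ 330.24.
Law of sines: XY = YZ·sin Z/sin X ≈ 165.12.
Area = ½·YZ·ZX·sin Z ≈ 23612.

23612.471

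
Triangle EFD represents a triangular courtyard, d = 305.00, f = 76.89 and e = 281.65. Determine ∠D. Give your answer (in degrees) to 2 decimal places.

100.36

By the law of cosines, cos D = (e² + f² − d²) / (2·e·f) ≈ -0.17977, so ∠D ≈ 100.36°.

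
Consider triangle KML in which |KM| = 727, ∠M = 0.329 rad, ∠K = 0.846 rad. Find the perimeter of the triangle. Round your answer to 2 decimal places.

perimeter ≈ 1571.43

The third angle is ∠L = π − ∠K − ∠M = 1.967 rad.
Law of sines: |ML| = |KM|·sin K/sin L ≈ 589.86.
Law of sines: |LK| = |KM|·sin M/sin L ≈ 254.57.
Semiperimeter s = (589.86+254.57+727)/2 = 785.72.
Perimeter = 589.86 + 254.57 + 727 = 1571.4.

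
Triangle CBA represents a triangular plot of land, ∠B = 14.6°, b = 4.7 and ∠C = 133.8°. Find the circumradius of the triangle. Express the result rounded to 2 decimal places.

The third angle is ∠A = 180° − ∠C − ∠B = 31.60°.
Law of sines: c = b·sin C/sin B ≈ 13.458.
Law of sines: a = b·sin A/sin B ≈ 9.7701.
Circumradius = b/(2 sin B) ≈ 9.3228.

9.32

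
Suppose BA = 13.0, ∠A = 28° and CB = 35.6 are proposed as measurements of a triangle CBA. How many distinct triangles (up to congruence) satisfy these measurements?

BA·sin A = 13.0·sin(28°) ≈ 6.103.
Since CB ≥ BA, exactly one triangle exists.

1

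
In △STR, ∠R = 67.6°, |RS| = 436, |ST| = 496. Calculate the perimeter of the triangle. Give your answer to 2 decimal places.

Law of sines: sin T = |RS|·sin R/|ST| ≈ 0.81271.
Since |ST| ≥ |RS|, only the acute value applies: ∠T ≈ 54.36°.
Then ∠S = 180° − ∠R − ∠T ≈ 58.04°.
Law of sines gives |TR| = |ST|·sin S/sin R ≈ 455.15.
Semiperimeter s = (455.15+436+496)/2 = 693.58.
Perimeter = 455.15 + 436 + 496 = 1387.2.

perimeter ≈ 1387.15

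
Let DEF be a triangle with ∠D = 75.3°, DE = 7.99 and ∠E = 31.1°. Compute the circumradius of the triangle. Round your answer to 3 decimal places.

R ≈ 4.164

The third angle is ∠F = 180° − ∠D − ∠E = 73.60°.
Law of sines: EF = DE·sin D/sin F ≈ 8.0562.
Law of sines: FD = DE·sin E/sin F ≈ 4.3021.
Circumradius = DE/(2 sin F) ≈ 4.1644.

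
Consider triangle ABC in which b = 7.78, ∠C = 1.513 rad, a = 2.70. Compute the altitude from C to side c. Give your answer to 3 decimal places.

By the law of cosines, c² = a² + b² − 2·a·b·cos C = 65.392, so c ≈ 8.0865.
Area = ½·a·b·sin C ≈ 10.485.
The altitude from C has length 2·area/c ≈ 2.5933.

h_C ≈ 2.593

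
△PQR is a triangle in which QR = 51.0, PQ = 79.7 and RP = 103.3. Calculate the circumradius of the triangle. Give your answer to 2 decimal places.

52.84

By the law of cosines, cos P = (RP² + PQ² − QR²) / (2·RP·PQ) ≈ 0.87586, so ∠P ≈ 28.85°.
Circumradius = QR/(2 sin P) ≈ 52.843.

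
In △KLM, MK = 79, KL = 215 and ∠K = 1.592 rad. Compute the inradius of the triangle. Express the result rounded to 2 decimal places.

By the law of cosines, LM² = MK² + KL² − 2·MK·KL·cos K = 53186, so LM ≈ 230.62.
Area = ½·MK·KL·sin K ≈ 8490.6.
Semiperimeter s = (230.62+79+215)/2 = 262.31.
Inradius = area/s = 8490.6/262.31 ≈ 32.368.

r ≈ 32.37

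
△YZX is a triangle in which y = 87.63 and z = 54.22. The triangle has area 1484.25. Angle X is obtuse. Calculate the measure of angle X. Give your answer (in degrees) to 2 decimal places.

From area = ½·y·z·sin X, we get sin X = 2·area/(y·z) ≈ 0.62478.
Taking the obtuse solution, ∠X ≈ 141.33°.

141.33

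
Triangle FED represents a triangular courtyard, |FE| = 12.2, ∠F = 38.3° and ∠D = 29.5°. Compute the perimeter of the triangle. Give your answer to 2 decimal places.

perimeter ≈ 50.49

The third angle is ∠E = 180° − ∠D − ∠F = 112.20°.
Law of sines: |ED| = |FE|·sin F/sin D ≈ 15.355.
Law of sines: |DF| = |FE|·sin E/sin D ≈ 22.939.
Semiperimeter s = (15.355+22.939+12.2)/2 = 25.247.
Perimeter = 15.355 + 22.939 + 12.2 = 50.494.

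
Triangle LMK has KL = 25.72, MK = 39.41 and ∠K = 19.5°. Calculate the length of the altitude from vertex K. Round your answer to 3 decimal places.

By the law of cosines, LM² = MK² + KL² − 2·MK·KL·cos K = 303.7, so LM ≈ 17.427.
Area = ½·MK·KL·sin K ≈ 169.18.
The altitude from K has length 2·area/LM ≈ 19.416.

h_K ≈ 19.416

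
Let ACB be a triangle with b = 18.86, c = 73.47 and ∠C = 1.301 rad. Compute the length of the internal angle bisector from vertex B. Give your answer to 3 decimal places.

Law of sines: sin B = b·sin C/c ≈ 0.24742.
Since c ≥ b, only the acute value applies: ∠B ≈ 0.250 rad.
Then ∠A = π − ∠C − ∠B ≈ 1.591 rad.
Law of sines gives a = c·sin A/sin C ≈ 76.213.
The bisector from B has length 2·a·c·cos(∠B/2)/(a+c) ≈ 74.232.

74.232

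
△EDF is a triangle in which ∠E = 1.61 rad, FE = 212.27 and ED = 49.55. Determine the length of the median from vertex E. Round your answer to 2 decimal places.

m_E ≈ 108.04

By the law of cosines, DF² = FE² + ED² − 2·FE·ED·cos E = 48338, so DF ≈ 219.86.
Median from E: ½√(2·FE² + 2·ED² − DF²) ≈ 108.04.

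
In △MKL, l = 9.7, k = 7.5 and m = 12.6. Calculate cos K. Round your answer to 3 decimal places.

cos K ≈ 0.804

By the law of cosines, cos K = (l² + m² − k²) / (2·l·m) ≈ 0.80429, so ∠K ≈ 36.46°.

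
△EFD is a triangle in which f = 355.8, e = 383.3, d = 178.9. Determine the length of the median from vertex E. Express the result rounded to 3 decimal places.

m_E ≈ 206.324

Median from E: ½√(2·f² + 2·d² − e²) ≈ 206.32.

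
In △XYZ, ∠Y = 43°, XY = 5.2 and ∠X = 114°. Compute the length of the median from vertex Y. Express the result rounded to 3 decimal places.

8.175

The third angle is ∠Z = 180° − ∠X − ∠Y = 23.00°.
Law of sines: YZ = XY·sin X/sin Z ≈ 12.158.
Law of sines: ZX = XY·sin Y/sin Z ≈ 9.0763.
Median from Y: ½√(2·XY² + 2·YZ² − ZX²) ≈ 8.175.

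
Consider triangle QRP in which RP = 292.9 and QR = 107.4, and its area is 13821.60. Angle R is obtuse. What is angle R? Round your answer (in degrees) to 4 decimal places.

From area = ½·QR·RP·sin R, we get sin R = 2·area/(QR·RP) ≈ 0.87875.
Taking the obtuse solution, ∠R ≈ 118.51°.

∠R ≈ 118.5082°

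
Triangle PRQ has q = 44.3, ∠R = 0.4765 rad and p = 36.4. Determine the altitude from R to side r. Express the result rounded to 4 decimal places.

h_R ≈ 36.0185

By the law of cosines, r² = q² + p² − 2·q·p·cos R = 421.66, so r ≈ 20.534.
Area = ½·q·p·sin R ≈ 369.81.
The altitude from R has length 2·area/r ≈ 36.018.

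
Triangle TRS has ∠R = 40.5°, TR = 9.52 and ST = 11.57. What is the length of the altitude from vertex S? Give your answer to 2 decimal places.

h_S ≈ 11.05

Law of sines: sin S = TR·sin R/ST ≈ 0.53438.
Since ST ≥ TR, only the acute value applies: ∠S ≈ 32.30°.
Then ∠T = 180° − ∠R − ∠S ≈ 107.20°.
Law of sines gives RS = ST·sin T/sin R ≈ 17.019.
Area = ½·ST·TR·sin T ≈ 52.611.
The altitude from S has length 2·area/TR ≈ 11.053.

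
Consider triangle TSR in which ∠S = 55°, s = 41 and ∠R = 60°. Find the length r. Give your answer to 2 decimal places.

43.35

The third angle is ∠T = 180° − ∠S − ∠R = 65.00°.
Law of sines: r = s·sin R/sin S ≈ 43.346.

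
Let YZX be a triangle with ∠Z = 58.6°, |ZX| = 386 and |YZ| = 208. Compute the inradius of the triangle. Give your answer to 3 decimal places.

r ≈ 74.203

By the law of cosines, |XY|² = |YZ|² + |ZX|² − 2·|YZ|·|ZX|·cos Z = 1.086e+05, so |XY| ≈ 329.54.
Area = ½·|YZ|·|ZX|·sin Z ≈ 34265.
Semiperimeter s = (386+329.54+208)/2 = 461.77.
Inradius = area/s = 34265/461.77 ≈ 74.203.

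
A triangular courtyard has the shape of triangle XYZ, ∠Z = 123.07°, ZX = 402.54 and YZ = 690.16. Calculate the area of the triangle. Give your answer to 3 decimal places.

116405.956

Area = ½·YZ·ZX·sin Z ≈ 1.1641e+05.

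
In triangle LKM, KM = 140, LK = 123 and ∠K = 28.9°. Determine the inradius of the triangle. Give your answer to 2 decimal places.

By the law of cosines, ML² = LK² + KM² − 2·LK·KM·cos K = 4578, so ML ≈ 67.661.
Area = ½·LK·KM·sin K ≈ 4161.1.
Semiperimeter s = (140+67.661+123)/2 = 165.33.
Inradius = area/s = 4161.1/165.33 ≈ 25.168.

r ≈ 25.17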